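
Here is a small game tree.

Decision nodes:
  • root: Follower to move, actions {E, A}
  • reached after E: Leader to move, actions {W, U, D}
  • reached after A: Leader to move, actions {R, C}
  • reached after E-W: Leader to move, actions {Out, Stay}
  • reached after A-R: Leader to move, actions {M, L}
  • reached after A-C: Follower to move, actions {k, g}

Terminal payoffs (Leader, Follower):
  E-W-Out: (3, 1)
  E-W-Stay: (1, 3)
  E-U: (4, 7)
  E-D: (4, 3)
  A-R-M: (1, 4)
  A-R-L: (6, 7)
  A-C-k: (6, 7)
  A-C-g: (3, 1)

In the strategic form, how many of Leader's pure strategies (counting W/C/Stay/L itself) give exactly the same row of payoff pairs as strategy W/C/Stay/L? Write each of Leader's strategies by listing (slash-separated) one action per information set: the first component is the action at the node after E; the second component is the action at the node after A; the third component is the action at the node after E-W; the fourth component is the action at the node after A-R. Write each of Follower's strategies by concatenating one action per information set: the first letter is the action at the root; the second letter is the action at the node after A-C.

Row for W/C/Stay/L (columns Ek, Eg, Ak, Ag): (1,3) (1,3) (6,7) (3,1).
Under W/C/Stay/L, Leader's choice at the node after A-R can never be reached regardless of what Follower does, so varying those choices leaves every outcome unchanged.
Holding the reachable choices fixed and varying the unreachable one freely already gives 2 equivalent strategies.
No other strategy reproduces this row, so those 2 are the full class: W/C/Stay/M, W/C/Stay/L.

2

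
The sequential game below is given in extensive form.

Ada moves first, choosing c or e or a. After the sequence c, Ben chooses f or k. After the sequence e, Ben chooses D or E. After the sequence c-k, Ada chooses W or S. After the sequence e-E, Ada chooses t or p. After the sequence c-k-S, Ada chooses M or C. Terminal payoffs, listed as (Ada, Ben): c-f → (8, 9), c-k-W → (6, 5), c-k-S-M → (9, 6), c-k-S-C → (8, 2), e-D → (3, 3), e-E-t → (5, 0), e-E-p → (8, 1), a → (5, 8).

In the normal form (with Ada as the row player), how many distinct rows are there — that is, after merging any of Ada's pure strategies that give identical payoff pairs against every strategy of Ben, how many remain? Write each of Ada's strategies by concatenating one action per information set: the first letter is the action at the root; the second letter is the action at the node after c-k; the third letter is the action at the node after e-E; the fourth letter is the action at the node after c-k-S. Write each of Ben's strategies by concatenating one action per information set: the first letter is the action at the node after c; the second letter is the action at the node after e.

6

Ada has 24 pure strategies: cWtM, cWtC, cWpM, cWpC, cStM, cStC, cSpM, cSpC, eWtM, eWtC, eWpM, eWpC, eStM, eStC, eSpM, eSpC, aWtM, aWtC, aWpM, aWpC, aStM, aStC, aSpM, aSpC. Columns: fD, fE, kD, kE.
{cWtM, cWtC, cWpM, cWpC} → row (8,9) (8,9) (6,5) (6,5)
{cStM, cSpM} → row (8,9) (8,9) (9,6) (9,6)
{cStC, cSpC} → row (8,9) (8,9) (8,2) (8,2)
{eWtM, eWtC, eStM, eStC} → row (3,3) (5,0) (3,3) (5,0)
{eWpM, eWpC, eSpM, eSpC} → row (3,3) (8,1) (3,3) (8,1)
{aWtM, aWtC, aWpM, aWpC, aStM, aStC, aSpM, aSpC} → row (5,8) (5,8) (5,8) (5,8)
That's 6 distinct rows out of 24 strategies.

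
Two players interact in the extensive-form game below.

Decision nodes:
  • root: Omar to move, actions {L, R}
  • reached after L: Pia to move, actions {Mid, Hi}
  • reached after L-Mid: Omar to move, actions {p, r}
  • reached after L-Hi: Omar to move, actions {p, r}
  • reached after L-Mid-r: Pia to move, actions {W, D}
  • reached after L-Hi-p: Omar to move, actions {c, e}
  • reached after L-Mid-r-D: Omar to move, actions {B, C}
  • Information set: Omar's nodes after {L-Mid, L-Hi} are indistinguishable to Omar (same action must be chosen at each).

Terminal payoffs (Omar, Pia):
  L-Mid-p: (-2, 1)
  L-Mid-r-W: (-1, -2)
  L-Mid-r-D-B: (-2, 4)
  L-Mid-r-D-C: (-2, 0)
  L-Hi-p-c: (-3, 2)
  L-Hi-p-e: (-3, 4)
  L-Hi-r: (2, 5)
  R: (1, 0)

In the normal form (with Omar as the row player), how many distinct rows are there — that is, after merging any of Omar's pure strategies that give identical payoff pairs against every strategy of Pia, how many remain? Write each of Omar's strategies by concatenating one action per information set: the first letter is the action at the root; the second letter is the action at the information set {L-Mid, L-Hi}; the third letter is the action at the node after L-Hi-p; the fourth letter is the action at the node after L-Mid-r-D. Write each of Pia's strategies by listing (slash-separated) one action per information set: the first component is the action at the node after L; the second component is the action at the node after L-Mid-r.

5

Omar has 16 pure strategies: LpcB, LpcC, LpeB, LpeC, LrcB, LrcC, LreB, LreC, RpcB, RpcC, RpeB, RpeC, RrcB, RrcC, RreB, RreC. Columns: Mid/W, Mid/D, Hi/W, Hi/D.
{LpcB, LpcC} → row (-2,1) (-2,1) (-3,2) (-3,2)
{LpeB, LpeC} → row (-2,1) (-2,1) (-3,4) (-3,4)
{LrcB, LreB} → row (-1,-2) (-2,4) (2,5) (2,5)
{LrcC, LreC} → row (-1,-2) (-2,0) (2,5) (2,5)
{RpcB, RpcC, RpeB, RpeC, RrcB, RrcC, RreB, RreC} → row (1,0) (1,0) (1,0) (1,0)
That's 5 distinct rows out of 16 strategies.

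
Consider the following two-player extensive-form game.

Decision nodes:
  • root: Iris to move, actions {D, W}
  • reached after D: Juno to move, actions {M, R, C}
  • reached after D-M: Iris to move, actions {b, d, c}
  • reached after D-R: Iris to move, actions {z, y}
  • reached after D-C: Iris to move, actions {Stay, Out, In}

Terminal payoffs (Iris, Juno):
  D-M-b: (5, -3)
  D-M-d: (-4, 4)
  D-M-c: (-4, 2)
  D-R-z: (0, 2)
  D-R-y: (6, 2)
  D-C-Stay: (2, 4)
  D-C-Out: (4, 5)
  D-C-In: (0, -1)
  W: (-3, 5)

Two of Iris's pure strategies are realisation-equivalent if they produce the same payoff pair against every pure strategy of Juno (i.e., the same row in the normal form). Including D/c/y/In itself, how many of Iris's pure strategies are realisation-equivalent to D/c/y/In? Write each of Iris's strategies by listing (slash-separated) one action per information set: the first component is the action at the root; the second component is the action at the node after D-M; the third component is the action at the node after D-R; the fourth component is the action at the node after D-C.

1

Row for D/c/y/In (columns M, R, C): (-4,2) (6,2) (0,-1).
Every one of Iris's information sets is on the play path for some reply by Juno when Iris follows D/c/y/In.
Changing the action at any of them therefore changes at least one column, so only D/c/y/In itself gives this row.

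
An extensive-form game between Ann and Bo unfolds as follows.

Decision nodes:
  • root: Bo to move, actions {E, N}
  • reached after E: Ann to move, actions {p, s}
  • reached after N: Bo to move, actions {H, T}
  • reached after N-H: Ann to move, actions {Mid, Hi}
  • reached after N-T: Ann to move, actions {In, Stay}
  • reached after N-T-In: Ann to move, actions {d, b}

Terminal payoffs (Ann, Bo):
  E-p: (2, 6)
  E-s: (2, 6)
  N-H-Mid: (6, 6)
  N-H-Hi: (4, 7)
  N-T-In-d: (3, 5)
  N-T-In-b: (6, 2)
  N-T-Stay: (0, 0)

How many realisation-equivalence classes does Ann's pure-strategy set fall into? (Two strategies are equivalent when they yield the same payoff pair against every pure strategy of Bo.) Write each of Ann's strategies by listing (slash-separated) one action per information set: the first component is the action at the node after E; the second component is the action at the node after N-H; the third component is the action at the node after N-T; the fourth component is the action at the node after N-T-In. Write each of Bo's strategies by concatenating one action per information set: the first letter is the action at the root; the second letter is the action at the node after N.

6

Ann has 16 pure strategies: p/Mid/In/d, p/Mid/In/b, p/Mid/Stay/d, p/Mid/Stay/b, p/Hi/In/d, p/Hi/In/b, p/Hi/Stay/d, p/Hi/Stay/b, s/Mid/In/d, s/Mid/In/b, s/Mid/Stay/d, s/Mid/Stay/b, s/Hi/In/d, s/Hi/In/b, s/Hi/Stay/d, s/Hi/Stay/b. Columns: EH, ET, NH, NT.
{p/Mid/In/d, s/Mid/In/d} → row (2,6) (2,6) (6,6) (3,5)
{p/Mid/In/b, s/Mid/In/b} → row (2,6) (2,6) (6,6) (6,2)
{p/Mid/Stay/d, p/Mid/Stay/b, s/Mid/Stay/d, s/Mid/Stay/b} → row (2,6) (2,6) (6,6) (0,0)
{p/Hi/In/d, s/Hi/In/d} → row (2,6) (2,6) (4,7) (3,5)
{p/Hi/In/b, s/Hi/In/b} → row (2,6) (2,6) (4,7) (6,2)
{p/Hi/Stay/d, p/Hi/Stay/b, s/Hi/Stay/d, s/Hi/Stay/b} → row (2,6) (2,6) (4,7) (0,0)
That's 6 distinct rows out of 16 strategies.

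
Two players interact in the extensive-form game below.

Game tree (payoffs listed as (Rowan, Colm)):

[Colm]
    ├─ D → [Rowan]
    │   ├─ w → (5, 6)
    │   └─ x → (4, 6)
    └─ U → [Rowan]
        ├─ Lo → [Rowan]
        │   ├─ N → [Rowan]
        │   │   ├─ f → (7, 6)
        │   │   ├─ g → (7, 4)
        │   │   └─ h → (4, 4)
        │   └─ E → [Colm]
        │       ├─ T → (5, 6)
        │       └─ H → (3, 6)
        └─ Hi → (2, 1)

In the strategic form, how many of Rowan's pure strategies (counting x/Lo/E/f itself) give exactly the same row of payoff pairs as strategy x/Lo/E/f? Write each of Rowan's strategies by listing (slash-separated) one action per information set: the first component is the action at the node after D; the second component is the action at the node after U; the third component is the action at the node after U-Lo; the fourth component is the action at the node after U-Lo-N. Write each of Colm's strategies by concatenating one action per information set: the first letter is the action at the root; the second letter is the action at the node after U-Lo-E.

3

Row for x/Lo/E/f (columns DT, DH, UT, UH): (4,6) (4,6) (5,6) (3,6).
Under x/Lo/E/f, Rowan's choice at the node after U-Lo-N can never be reached regardless of what Colm does, so varying those choices leaves every outcome unchanged.
Holding the reachable choices fixed and varying the unreachable one freely already gives 3 equivalent strategies.
No other strategy reproduces this row, so those 3 are the full class: x/Lo/E/f, x/Lo/E/g, x/Lo/E/h.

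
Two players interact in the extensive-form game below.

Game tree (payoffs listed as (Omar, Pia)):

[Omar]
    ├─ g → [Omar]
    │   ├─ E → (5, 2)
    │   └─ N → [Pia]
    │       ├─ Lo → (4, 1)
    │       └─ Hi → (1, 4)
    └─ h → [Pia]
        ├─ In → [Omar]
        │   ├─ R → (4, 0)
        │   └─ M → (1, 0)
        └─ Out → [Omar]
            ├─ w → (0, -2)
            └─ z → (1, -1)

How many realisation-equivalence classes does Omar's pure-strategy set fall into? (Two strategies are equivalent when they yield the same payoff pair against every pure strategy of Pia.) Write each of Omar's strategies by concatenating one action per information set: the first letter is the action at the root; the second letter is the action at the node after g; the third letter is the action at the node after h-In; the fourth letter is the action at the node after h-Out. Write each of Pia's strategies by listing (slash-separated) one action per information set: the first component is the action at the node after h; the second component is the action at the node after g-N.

Omar has 16 pure strategies: gERw, gERz, gEMw, gEMz, gNRw, gNRz, gNMw, gNMz, hERw, hERz, hEMw, hEMz, hNRw, hNRz, hNMw, hNMz. Columns: In/Lo, In/Hi, Out/Lo, Out/Hi.
{gERw, gERz, gEMw, gEMz} → row (5,2) (5,2) (5,2) (5,2)
{gNRw, gNRz, gNMw, gNMz} → row (4,1) (1,4) (4,1) (1,4)
{hERw, hNRw} → row (4,0) (4,0) (0,-2) (0,-2)
{hERz, hNRz} → row (4,0) (4,0) (1,-1) (1,-1)
{hEMw, hNMw} → row (1,0) (1,0) (0,-2) (0,-2)
{hEMz, hNMz} → row (1,0) (1,0) (1,-1) (1,-1)
That's 6 distinct rows out of 16 strategies.

6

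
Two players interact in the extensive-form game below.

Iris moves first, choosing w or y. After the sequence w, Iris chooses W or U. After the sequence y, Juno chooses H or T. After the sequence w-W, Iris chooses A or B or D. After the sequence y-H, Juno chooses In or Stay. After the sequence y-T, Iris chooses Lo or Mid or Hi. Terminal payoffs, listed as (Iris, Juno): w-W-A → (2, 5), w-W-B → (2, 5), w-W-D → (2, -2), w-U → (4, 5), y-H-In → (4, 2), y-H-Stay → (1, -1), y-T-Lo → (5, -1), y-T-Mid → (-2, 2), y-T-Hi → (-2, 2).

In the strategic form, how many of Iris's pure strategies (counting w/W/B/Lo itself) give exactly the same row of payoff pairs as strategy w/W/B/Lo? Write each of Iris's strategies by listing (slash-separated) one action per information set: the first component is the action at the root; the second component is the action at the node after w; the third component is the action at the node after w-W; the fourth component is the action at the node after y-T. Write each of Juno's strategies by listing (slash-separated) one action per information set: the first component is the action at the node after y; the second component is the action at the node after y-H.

Row for w/W/B/Lo (columns H/In, H/Stay, T/In, T/Stay): (2,5) (2,5) (2,5) (2,5).
Under w/W/B/Lo, Iris's choice at the node after y-T can never be reached regardless of what Juno does, so varying those choices leaves every outcome unchanged.
Holding the reachable choices fixed and varying the unreachable one freely already gives 3 equivalent strategies.
Checking the remaining rows, w/W/A/Lo, w/W/A/Mid, w/W/A/Hi also happen to give the same payoffs in every column, bringing the total to 6: w/W/A/Lo, w/W/A/Mid, w/W/A/Hi, w/W/B/Lo, w/W/B/Mid, w/W/B/Hi.

6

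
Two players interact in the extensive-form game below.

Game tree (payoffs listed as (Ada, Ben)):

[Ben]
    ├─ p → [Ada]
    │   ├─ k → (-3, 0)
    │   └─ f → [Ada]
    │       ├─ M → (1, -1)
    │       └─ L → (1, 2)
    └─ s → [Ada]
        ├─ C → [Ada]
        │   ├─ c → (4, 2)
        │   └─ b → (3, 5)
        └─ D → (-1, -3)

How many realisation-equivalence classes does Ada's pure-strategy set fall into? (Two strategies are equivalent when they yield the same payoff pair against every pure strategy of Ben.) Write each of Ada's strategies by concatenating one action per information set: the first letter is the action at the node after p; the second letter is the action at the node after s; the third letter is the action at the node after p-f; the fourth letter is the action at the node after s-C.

Ada has 16 pure strategies: kCMc, kCMb, kCLc, kCLb, kDMc, kDMb, kDLc, kDLb, fCMc, fCMb, fCLc, fCLb, fDMc, fDMb, fDLc, fDLb. Columns: p, s.
{kCMc, kCLc} → row (-3,0) (4,2)
{kCMb, kCLb} → row (-3,0) (3,5)
{kDMc, kDMb, kDLc, kDLb} → row (-3,0) (-1,-3)
{fCMc} → row (1,-1) (4,2)
{fCMb} → row (1,-1) (3,5)
{fCLc} → row (1,2) (4,2)
{fCLb} → row (1,2) (3,5)
{fDMc, fDMb} → row (1,-1) (-1,-3)
{fDLc, fDLb} → row (1,2) (-1,-3)
That's 9 distinct rows out of 16 strategies.

9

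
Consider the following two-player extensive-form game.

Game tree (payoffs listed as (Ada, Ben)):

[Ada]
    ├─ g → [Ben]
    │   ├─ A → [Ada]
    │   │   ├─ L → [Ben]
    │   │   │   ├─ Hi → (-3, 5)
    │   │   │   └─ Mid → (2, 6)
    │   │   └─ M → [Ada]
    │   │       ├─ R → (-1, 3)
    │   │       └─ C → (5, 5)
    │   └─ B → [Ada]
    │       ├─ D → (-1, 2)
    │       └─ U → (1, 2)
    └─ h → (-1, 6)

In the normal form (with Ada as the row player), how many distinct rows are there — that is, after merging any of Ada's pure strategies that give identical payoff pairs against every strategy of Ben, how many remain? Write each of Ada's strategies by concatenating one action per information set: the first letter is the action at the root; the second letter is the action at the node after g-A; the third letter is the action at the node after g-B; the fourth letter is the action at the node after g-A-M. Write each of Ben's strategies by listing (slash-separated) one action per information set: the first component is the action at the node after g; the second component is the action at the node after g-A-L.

Ada has 16 pure strategies: gLDR, gLDC, gLUR, gLUC, gMDR, gMDC, gMUR, gMUC, hLDR, hLDC, hLUR, hLUC, hMDR, hMDC, hMUR, hMUC. Columns: A/Hi, A/Mid, B/Hi, B/Mid.
{gLDR, gLDC} → row (-3,5) (2,6) (-1,2) (-1,2)
{gLUR, gLUC} → row (-3,5) (2,6) (1,2) (1,2)
{gMDR} → row (-1,3) (-1,3) (-1,2) (-1,2)
{gMDC} → row (5,5) (5,5) (-1,2) (-1,2)
{gMUR} → row (-1,3) (-1,3) (1,2) (1,2)
{gMUC} → row (5,5) (5,5) (1,2) (1,2)
{hLDR, hLDC, hLUR, hLUC, hMDR, hMDC, hMUR, hMUC} → row (-1,6) (-1,6) (-1,6) (-1,6)
That's 7 distinct rows out of 16 strategies.

7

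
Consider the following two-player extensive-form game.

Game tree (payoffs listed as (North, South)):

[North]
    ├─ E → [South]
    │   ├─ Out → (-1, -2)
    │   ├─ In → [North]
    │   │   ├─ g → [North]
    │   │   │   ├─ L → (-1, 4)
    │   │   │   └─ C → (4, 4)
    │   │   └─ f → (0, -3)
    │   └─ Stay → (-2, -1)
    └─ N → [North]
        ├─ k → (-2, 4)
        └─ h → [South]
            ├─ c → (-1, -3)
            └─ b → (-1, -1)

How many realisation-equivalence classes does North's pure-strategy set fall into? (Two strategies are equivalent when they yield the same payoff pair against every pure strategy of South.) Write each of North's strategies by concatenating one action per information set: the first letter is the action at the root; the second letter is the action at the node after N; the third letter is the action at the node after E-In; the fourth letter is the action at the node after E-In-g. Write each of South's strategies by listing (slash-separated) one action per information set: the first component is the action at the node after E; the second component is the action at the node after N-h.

5

North has 16 pure strategies: EkgL, EkgC, EkfL, EkfC, EhgL, EhgC, EhfL, EhfC, NkgL, NkgC, NkfL, NkfC, NhgL, NhgC, NhfL, NhfC. Columns: Out/c, Out/b, In/c, In/b, Stay/c, Stay/b.
{EkgL, EhgL} → row (-1,-2) (-1,-2) (-1,4) (-1,4) (-2,-1) (-2,-1)
{EkgC, EhgC} → row (-1,-2) (-1,-2) (4,4) (4,4) (-2,-1) (-2,-1)
{EkfL, EkfC, EhfL, EhfC} → row (-1,-2) (-1,-2) (0,-3) (0,-3) (-2,-1) (-2,-1)
{NkgL, NkgC, NkfL, NkfC} → row (-2,4) (-2,4) (-2,4) (-2,4) (-2,4) (-2,4)
{NhgL, NhgC, NhfL, NhfC} → row (-1,-3) (-1,-1) (-1,-3) (-1,-1) (-1,-3) (-1,-1)
That's 5 distinct rows out of 16 strategies.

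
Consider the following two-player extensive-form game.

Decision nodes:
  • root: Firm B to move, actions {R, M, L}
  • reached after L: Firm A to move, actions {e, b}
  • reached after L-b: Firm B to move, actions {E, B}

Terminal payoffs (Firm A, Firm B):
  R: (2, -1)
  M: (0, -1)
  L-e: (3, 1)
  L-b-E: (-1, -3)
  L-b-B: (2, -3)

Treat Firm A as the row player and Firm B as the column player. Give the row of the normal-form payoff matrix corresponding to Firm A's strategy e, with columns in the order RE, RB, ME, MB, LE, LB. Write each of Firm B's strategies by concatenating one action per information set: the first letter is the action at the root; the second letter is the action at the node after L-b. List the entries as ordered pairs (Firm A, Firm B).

(2,-1) (2,-1) (0,-1) (0,-1) (3,1) (3,1)

vs RE: Firm B plays R → (2, -1)
vs RB: Firm B plays R → (2, -1)
vs ME: Firm B plays M → (0, -1)
vs MB: Firm B plays M → (0, -1)
vs LE: Firm B plays L → Firm A plays e at [L] → (3, 1)
vs LB: Firm B plays L → Firm A plays e at [L] → (3, 1)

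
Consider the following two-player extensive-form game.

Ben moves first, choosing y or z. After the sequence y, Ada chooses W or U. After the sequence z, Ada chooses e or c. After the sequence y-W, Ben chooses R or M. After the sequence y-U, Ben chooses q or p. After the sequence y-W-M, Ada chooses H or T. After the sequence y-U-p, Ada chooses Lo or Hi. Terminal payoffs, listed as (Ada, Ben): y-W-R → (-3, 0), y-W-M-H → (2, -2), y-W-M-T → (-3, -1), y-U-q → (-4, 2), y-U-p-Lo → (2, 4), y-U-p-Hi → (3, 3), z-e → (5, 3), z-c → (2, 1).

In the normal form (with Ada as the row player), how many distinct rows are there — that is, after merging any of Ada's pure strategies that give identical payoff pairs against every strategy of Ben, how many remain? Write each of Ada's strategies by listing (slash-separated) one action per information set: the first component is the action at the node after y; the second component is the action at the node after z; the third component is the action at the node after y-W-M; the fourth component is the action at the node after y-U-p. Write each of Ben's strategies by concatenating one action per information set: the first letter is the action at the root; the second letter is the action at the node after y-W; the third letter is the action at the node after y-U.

Ada has 16 pure strategies: W/e/H/Lo, W/e/H/Hi, W/e/T/Lo, W/e/T/Hi, W/c/H/Lo, W/c/H/Hi, W/c/T/Lo, W/c/T/Hi, U/e/H/Lo, U/e/H/Hi, U/e/T/Lo, U/e/T/Hi, U/c/H/Lo, U/c/H/Hi, U/c/T/Lo, U/c/T/Hi. Columns: yRq, yRp, yMq, yMp, zRq, zRp, zMq, zMp.
{W/e/H/Lo, W/e/H/Hi} → row (-3,0) (-3,0) (2,-2) (2,-2) (5,3) (5,3) (5,3) (5,3)
{W/e/T/Lo, W/e/T/Hi} → row (-3,0) (-3,0) (-3,-1) (-3,-1) (5,3) (5,3) (5,3) (5,3)
{W/c/H/Lo, W/c/H/Hi} → row (-3,0) (-3,0) (2,-2) (2,-2) (2,1) (2,1) (2,1) (2,1)
{W/c/T/Lo, W/c/T/Hi} → row (-3,0) (-3,0) (-3,-1) (-3,-1) (2,1) (2,1) (2,1) (2,1)
{U/e/H/Lo, U/e/T/Lo} → row (-4,2) (2,4) (-4,2) (2,4) (5,3) (5,3) (5,3) (5,3)
{U/e/H/Hi, U/e/T/Hi} → row (-4,2) (3,3) (-4,2) (3,3) (5,3) (5,3) (5,3) (5,3)
{U/c/H/Lo, U/c/T/Lo} → row (-4,2) (2,4) (-4,2) (2,4) (2,1) (2,1) (2,1) (2,1)
{U/c/H/Hi, U/c/T/Hi} → row (-4,2) (3,3) (-4,2) (3,3) (2,1) (2,1) (2,1) (2,1)
That's 8 distinct rows out of 16 strategies.

8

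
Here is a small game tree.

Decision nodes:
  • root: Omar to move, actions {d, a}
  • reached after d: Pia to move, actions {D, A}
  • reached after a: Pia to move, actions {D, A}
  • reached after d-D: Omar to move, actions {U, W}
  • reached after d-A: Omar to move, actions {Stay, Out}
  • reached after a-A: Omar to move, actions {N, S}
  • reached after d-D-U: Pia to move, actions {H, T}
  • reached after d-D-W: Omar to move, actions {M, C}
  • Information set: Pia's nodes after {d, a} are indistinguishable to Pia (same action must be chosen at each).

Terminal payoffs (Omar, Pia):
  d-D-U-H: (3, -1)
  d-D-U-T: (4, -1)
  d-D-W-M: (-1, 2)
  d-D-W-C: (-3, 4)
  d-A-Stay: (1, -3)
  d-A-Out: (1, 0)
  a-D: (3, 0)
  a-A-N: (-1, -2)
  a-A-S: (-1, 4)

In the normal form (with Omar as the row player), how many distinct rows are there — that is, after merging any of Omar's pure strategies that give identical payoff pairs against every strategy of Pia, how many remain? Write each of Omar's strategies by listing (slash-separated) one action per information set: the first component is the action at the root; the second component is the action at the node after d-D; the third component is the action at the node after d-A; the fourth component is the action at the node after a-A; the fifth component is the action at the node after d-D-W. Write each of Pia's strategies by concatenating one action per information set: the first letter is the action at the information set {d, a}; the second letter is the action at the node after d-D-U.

Omar has 32 pure strategies: d/U/Stay/N/M, d/U/Stay/N/C, d/U/Stay/S/M, d/U/Stay/S/C, d/U/Out/N/M, d/U/Out/N/C, d/U/Out/S/M, d/U/Out/S/C, d/W/Stay/N/M, d/W/Stay/N/C, d/W/Stay/S/M, d/W/Stay/S/C, d/W/Out/N/M, d/W/Out/N/C, d/W/Out/S/M, d/W/Out/S/C, a/U/Stay/N/M, a/U/Stay/N/C, a/U/Stay/S/M, a/U/Stay/S/C, a/U/Out/N/M, a/U/Out/N/C, a/U/Out/S/M, a/U/Out/S/C, a/W/Stay/N/M, a/W/Stay/N/C, a/W/Stay/S/M, a/W/Stay/S/C, a/W/Out/N/M, a/W/Out/N/C, a/W/Out/S/M, a/W/Out/S/C. Columns: DH, DT, AH, AT.
{d/U/Stay/N/M, d/U/Stay/N/C, d/U/Stay/S/M, d/U/Stay/S/C} → row (3,-1) (4,-1) (1,-3) (1,-3)
{d/U/Out/N/M, d/U/Out/N/C, d/U/Out/S/M, d/U/Out/S/C} → row (3,-1) (4,-1) (1,0) (1,0)
{d/W/Stay/N/M, d/W/Stay/S/M} → row (-1,2) (-1,2) (1,-3) (1,-3)
{d/W/Stay/N/C, d/W/Stay/S/C} → row (-3,4) (-3,4) (1,-3) (1,-3)
{d/W/Out/N/M, d/W/Out/S/M} → row (-1,2) (-1,2) (1,0) (1,0)
{d/W/Out/N/C, d/W/Out/S/C} → row (-3,4) (-3,4) (1,0) (1,0)
{a/U/Stay/N/M, a/U/Stay/N/C, a/U/Out/N/M, a/U/Out/N/C, a/W/Stay/N/M, a/W/Stay/N/C, a/W/Out/N/M, a/W/Out/N/C} → row (3,0) (3,0) (-1,-2) (-1,-2)
{a/U/Stay/S/M, a/U/Stay/S/C, a/U/Out/S/M, a/U/Out/S/C, a/W/Stay/S/M, a/W/Stay/S/C, a/W/Out/S/M, a/W/Out/S/C} → row (3,0) (3,0) (-1,4) (-1,4)
That's 8 distinct rows out of 32 strategies.

8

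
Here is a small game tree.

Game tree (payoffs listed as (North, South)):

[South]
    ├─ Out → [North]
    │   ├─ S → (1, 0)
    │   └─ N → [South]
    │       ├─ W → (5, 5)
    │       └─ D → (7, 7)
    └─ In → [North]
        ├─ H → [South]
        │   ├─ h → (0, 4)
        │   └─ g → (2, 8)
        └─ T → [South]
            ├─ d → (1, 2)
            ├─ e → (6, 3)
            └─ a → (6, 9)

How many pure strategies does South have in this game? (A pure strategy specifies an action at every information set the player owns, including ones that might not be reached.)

24

South owns the root with actions {Out, In} — two choices.
South owns the node after Out-N with actions {W, D} — two choices.
South owns the node after In-H with actions {h, g} — two choices.
South owns the node after In-T with actions {d, e, a} — three choices.
A pure strategy fixes one action at each information set independently, so the count is the product 2 × 2 × 2 × 3 = 24.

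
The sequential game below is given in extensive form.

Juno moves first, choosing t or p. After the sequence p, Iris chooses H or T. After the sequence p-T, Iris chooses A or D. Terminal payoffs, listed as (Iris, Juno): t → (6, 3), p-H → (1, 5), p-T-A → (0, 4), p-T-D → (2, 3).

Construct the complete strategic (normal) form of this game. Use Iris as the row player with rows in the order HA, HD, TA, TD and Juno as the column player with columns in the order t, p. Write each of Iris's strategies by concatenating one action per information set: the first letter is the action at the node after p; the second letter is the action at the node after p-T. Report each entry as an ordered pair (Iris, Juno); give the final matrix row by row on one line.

HA: (6,3) (1,5) | HD: (6,3) (1,5) | TA: (6,3) (0,4) | TD: (6,3) (2,3)

            t        p
  HA    (6,3)    (1,5)
  HD    (6,3)    (1,5)
  TA    (6,3)    (0,4)
  TD    (6,3)    (2,3)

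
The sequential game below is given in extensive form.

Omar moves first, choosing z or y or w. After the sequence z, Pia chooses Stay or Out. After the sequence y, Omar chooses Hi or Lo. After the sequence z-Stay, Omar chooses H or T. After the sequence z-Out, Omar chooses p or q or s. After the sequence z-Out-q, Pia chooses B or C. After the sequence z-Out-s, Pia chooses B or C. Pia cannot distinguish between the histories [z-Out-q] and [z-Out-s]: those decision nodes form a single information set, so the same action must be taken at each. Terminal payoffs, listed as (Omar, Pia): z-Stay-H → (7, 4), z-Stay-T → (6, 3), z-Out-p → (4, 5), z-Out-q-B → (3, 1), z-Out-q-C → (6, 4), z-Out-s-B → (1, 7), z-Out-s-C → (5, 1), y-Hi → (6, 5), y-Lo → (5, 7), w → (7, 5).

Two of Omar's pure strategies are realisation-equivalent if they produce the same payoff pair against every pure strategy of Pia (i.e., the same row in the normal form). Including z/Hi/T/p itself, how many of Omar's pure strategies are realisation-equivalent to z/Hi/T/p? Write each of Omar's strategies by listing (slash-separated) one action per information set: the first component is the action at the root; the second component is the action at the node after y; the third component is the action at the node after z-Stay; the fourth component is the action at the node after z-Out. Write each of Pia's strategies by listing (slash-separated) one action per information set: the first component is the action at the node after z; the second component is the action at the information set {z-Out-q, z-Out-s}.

Row for z/Hi/T/p (columns Stay/B, Stay/C, Out/B, Out/C): (6,3) (6,3) (4,5) (4,5).
Under z/Hi/T/p, Omar's choice at the node after y can never be reached regardless of what Pia does, so varying those choices leaves every outcome unchanged.
Holding the reachable choices fixed and varying the unreachable one freely already gives 2 equivalent strategies.
No other strategy reproduces this row, so those 2 are the full class: z/Hi/T/p, z/Lo/T/p.

2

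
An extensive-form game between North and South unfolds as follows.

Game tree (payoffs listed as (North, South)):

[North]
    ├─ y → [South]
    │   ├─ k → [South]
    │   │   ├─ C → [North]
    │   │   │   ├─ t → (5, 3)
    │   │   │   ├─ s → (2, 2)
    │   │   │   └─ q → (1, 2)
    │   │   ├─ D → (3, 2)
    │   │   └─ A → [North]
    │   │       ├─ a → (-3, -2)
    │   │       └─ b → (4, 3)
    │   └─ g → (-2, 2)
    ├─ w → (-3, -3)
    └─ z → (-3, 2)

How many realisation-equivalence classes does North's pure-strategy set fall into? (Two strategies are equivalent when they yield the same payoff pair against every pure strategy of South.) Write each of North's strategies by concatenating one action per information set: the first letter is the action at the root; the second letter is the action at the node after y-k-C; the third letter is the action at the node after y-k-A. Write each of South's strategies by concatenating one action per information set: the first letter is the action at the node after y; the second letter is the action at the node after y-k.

North has 18 pure strategies: yta, ytb, ysa, ysb, yqa, yqb, wta, wtb, wsa, wsb, wqa, wqb, zta, ztb, zsa, zsb, zqa, zqb. Columns: kC, kD, kA, gC, gD, gA.
{yta} → row (5,3) (3,2) (-3,-2) (-2,2) (-2,2) (-2,2)
{ytb} → row (5,3) (3,2) (4,3) (-2,2) (-2,2) (-2,2)
{ysa} → row (2,2) (3,2) (-3,-2) (-2,2) (-2,2) (-2,2)
{ysb} → row (2,2) (3,2) (4,3) (-2,2) (-2,2) (-2,2)
{yqa} → row (1,2) (3,2) (-3,-2) (-2,2) (-2,2) (-2,2)
{yqb} → row (1,2) (3,2) (4,3) (-2,2) (-2,2) (-2,2)
{wta, wtb, wsa, wsb, wqa, wqb} → row (-3,-3) (-3,-3) (-3,-3) (-3,-3) (-3,-3) (-3,-3)
{zta, ztb, zsa, zsb, zqa, zqb} → row (-3,2) (-3,2) (-3,2) (-3,2) (-3,2) (-3,2)
That's 8 distinct rows out of 18 strategies.

8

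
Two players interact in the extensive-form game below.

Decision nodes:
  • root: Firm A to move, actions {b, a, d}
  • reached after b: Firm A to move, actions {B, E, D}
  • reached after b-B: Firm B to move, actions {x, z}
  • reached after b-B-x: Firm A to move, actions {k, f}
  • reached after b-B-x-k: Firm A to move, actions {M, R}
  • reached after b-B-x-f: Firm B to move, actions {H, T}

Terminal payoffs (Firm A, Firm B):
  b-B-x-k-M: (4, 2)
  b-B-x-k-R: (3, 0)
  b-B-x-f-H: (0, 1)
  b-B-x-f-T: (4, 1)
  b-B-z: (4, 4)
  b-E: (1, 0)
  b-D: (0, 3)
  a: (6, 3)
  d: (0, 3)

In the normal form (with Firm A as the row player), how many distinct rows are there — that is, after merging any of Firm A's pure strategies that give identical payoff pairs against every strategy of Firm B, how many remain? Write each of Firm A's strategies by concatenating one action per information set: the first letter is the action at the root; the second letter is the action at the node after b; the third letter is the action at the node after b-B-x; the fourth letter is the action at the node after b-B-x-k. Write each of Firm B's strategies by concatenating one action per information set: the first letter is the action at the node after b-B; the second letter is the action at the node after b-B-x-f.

6

Firm A has 36 pure strategies: bBkM, bBkR, bBfM, bBfR, bEkM, bEkR, bEfM, bEfR, bDkM, bDkR, bDfM, bDfR, aBkM, aBkR, aBfM, aBfR, aEkM, aEkR, aEfM, aEfR, aDkM, aDkR, aDfM, aDfR, dBkM, dBkR, dBfM, dBfR, dEkM, dEkR, dEfM, dEfR, dDkM, dDkR, dDfM, dDfR. Columns: xH, xT, zH, zT.
{bBkM} → row (4,2) (4,2) (4,4) (4,4)
{bBkR} → row (3,0) (3,0) (4,4) (4,4)
{bBfM, bBfR} → row (0,1) (4,1) (4,4) (4,4)
{bEkM, bEkR, bEfM, bEfR} → row (1,0) (1,0) (1,0) (1,0)
{bDkM, bDkR, bDfM, bDfR, dBkM, dBkR, dBfM, dBfR, dEkM, dEkR, dEfM, dEfR, dDkM, dDkR, dDfM, dDfR} → row (0,3) (0,3) (0,3) (0,3)
{aBkM, aBkR, aBfM, aBfR, aEkM, aEkR, aEfM, aEfR, aDkM, aDkR, aDfM, aDfR} → row (6,3) (6,3) (6,3) (6,3)
That's 6 distinct rows out of 36 strategies.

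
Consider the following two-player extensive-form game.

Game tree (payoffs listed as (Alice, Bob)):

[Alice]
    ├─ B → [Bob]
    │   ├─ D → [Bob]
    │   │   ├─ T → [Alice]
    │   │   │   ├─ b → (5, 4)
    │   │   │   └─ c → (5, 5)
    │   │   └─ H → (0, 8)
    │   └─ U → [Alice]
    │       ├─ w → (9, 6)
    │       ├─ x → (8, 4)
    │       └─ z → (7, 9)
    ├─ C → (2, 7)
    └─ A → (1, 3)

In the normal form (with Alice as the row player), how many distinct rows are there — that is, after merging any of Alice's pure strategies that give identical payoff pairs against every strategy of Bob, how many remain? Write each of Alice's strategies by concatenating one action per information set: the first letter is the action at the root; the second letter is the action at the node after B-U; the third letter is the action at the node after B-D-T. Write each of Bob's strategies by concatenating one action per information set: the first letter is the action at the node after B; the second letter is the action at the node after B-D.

Alice has 18 pure strategies: Bwb, Bwc, Bxb, Bxc, Bzb, Bzc, Cwb, Cwc, Cxb, Cxc, Czb, Czc, Awb, Awc, Axb, Axc, Azb, Azc. Columns: DT, DH, UT, UH.
{Bwb} → row (5,4) (0,8) (9,6) (9,6)
{Bwc} → row (5,5) (0,8) (9,6) (9,6)
{Bxb} → row (5,4) (0,8) (8,4) (8,4)
{Bxc} → row (5,5) (0,8) (8,4) (8,4)
{Bzb} → row (5,4) (0,8) (7,9) (7,9)
{Bzc} → row (5,5) (0,8) (7,9) (7,9)
{Cwb, Cwc, Cxb, Cxc, Czb, Czc} → row (2,7) (2,7) (2,7) (2,7)
{Awb, Awc, Axb, Axc, Azb, Azc} → row (1,3) (1,3) (1,3) (1,3)
That's 8 distinct rows out of 18 strategies.

8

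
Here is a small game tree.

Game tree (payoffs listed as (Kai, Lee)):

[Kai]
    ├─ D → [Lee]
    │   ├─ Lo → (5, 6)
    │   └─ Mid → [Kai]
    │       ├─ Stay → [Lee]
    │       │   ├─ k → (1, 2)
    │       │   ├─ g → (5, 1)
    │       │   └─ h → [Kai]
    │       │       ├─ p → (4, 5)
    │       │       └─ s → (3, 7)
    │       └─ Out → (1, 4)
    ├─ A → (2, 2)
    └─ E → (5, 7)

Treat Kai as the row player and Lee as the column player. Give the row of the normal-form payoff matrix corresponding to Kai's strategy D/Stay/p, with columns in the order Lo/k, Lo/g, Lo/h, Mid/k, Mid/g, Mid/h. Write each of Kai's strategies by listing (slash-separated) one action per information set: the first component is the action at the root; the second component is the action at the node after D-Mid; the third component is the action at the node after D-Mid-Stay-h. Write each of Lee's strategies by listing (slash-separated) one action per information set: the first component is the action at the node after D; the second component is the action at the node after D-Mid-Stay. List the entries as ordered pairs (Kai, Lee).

(5,6) (5,6) (5,6) (1,2) (5,1) (4,5)

vs Lo/k: Kai plays D → Lee plays Lo at [D] → (5, 6)
vs Lo/g: Kai plays D → Lee plays Lo at [D] → (5, 6)
vs Lo/h: Kai plays D → Lee plays Lo at [D] → (5, 6)
vs Mid/k: Kai plays D → Lee plays Mid at [D] → Kai plays Stay at [D-Mid] → Lee plays k at [D-Mid-Stay] → (1, 2)
vs Mid/g: Kai plays D → Lee plays Mid at [D] → Kai plays Stay at [D-Mid] → Lee plays g at [D-Mid-Stay] → (5, 1)
vs Mid/h: Kai plays D → Lee plays Mid at [D] → Kai plays Stay at [D-Mid] → Lee plays h at [D-Mid-Stay] → Kai plays p at [D-Mid-Stay-h] → (4, 5)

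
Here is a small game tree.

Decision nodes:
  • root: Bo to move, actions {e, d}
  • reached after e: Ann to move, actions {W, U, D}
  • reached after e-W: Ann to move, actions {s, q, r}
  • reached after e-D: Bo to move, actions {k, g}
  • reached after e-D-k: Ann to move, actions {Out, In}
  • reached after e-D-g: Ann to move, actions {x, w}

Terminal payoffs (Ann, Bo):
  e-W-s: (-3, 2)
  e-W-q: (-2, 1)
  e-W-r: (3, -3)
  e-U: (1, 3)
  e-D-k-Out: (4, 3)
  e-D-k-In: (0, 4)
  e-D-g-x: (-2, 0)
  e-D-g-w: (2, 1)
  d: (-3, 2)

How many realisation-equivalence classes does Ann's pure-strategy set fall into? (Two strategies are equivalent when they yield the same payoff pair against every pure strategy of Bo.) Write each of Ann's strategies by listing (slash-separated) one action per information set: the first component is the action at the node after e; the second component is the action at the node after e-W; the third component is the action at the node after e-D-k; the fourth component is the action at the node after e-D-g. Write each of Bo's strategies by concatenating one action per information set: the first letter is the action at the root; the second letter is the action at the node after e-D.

8

Ann has 36 pure strategies: W/s/Out/x, W/s/Out/w, W/s/In/x, W/s/In/w, W/q/Out/x, W/q/Out/w, W/q/In/x, W/q/In/w, W/r/Out/x, W/r/Out/w, W/r/In/x, W/r/In/w, U/s/Out/x, U/s/Out/w, U/s/In/x, U/s/In/w, U/q/Out/x, U/q/Out/w, U/q/In/x, U/q/In/w, U/r/Out/x, U/r/Out/w, U/r/In/x, U/r/In/w, D/s/Out/x, D/s/Out/w, D/s/In/x, D/s/In/w, D/q/Out/x, D/q/Out/w, D/q/In/x, D/q/In/w, D/r/Out/x, D/r/Out/w, D/r/In/x, D/r/In/w. Columns: ek, eg, dk, dg.
{W/s/Out/x, W/s/Out/w, W/s/In/x, W/s/In/w} → row (-3,2) (-3,2) (-3,2) (-3,2)
{W/q/Out/x, W/q/Out/w, W/q/In/x, W/q/In/w} → row (-2,1) (-2,1) (-3,2) (-3,2)
{W/r/Out/x, W/r/Out/w, W/r/In/x, W/r/In/w} → row (3,-3) (3,-3) (-3,2) (-3,2)
{U/s/Out/x, U/s/Out/w, U/s/In/x, U/s/In/w, U/q/Out/x, U/q/Out/w, U/q/In/x, U/q/In/w, U/r/Out/x, U/r/Out/w, U/r/In/x, U/r/In/w} → row (1,3) (1,3) (-3,2) (-3,2)
{D/s/Out/x, D/q/Out/x, D/r/Out/x} → row (4,3) (-2,0) (-3,2) (-3,2)
{D/s/Out/w, D/q/Out/w, D/r/Out/w} → row (4,3) (2,1) (-3,2) (-3,2)
{D/s/In/x, D/q/In/x, D/r/In/x} → row (0,4) (-2,0) (-3,2) (-3,2)
{D/s/In/w, D/q/In/w, D/r/In/w} → row (0,4) (2,1) (-3,2) (-3,2)
That's 8 distinct rows out of 36 strategies.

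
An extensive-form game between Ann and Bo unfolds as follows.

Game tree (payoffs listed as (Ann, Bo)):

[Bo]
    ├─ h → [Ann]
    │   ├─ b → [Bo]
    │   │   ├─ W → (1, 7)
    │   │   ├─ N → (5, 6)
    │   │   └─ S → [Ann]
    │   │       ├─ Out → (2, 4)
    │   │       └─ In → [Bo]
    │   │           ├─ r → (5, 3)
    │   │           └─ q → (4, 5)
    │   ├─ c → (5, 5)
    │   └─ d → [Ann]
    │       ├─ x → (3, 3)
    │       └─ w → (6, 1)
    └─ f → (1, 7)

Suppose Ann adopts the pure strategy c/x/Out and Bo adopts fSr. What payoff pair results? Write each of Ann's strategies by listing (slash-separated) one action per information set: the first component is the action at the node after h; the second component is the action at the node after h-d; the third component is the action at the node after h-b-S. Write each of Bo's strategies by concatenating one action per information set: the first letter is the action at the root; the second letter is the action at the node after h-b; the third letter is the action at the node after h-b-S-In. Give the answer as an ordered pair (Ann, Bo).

Trace the play path from the root:
  Bo plays f
→ terminal payoff (1, 7).
(Ann's choice at the node after h is never reached on this path, so it doesn't affect the outcome.)

(1, 7)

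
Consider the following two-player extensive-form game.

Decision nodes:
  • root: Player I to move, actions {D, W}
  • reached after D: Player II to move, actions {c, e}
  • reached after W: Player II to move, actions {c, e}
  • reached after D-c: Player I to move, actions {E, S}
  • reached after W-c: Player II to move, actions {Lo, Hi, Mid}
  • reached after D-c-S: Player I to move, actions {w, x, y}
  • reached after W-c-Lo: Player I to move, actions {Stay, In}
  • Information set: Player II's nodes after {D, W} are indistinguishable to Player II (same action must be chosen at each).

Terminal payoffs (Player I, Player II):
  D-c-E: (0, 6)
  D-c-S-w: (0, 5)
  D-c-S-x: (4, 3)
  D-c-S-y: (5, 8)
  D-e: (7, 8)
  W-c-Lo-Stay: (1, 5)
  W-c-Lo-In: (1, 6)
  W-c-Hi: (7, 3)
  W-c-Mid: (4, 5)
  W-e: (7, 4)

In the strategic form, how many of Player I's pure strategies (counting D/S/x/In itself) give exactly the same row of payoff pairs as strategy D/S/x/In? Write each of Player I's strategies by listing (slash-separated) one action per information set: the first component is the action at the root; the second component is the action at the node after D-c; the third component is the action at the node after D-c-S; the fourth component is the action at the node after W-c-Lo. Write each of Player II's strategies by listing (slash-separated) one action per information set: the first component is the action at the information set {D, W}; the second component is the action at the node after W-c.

Row for D/S/x/In (columns c/Lo, c/Hi, c/Mid, e/Lo, e/Hi, e/Mid): (4,3) (4,3) (4,3) (7,8) (7,8) (7,8).
Under D/S/x/In, Player I's choice at the node after W-c-Lo can never be reached regardless of what Player II does, so varying those choices leaves every outcome unchanged.
Holding the reachable choices fixed and varying the unreachable one freely already gives 2 equivalent strategies.
No other strategy reproduces this row, so those 2 are the full class: D/S/x/Stay, D/S/x/In.

2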